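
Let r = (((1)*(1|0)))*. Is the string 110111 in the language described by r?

yes

Split into 6 pieces 1 · 1 · 0 · 1 · 1 · 1; each matches ((1)*(1|0)).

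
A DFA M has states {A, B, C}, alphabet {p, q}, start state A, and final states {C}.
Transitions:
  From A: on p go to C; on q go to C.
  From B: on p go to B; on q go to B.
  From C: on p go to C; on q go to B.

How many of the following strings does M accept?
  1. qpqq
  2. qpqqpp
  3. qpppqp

0

qpqq: rejected
qpqqpp: rejected
qpppqp: rejected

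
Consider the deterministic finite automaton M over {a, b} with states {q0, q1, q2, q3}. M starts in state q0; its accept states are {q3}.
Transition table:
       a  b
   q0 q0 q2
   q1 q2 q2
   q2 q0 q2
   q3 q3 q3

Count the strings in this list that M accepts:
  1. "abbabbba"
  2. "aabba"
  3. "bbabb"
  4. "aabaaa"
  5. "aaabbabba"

"abbabbba": rejected
"aabba": rejected
"bbabb": rejected
"aabaaa": rejected
"aaabbabba": rejected

0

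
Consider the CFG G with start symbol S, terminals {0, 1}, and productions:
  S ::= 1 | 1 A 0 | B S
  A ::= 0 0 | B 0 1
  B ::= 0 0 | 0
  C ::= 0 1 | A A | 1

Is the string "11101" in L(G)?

no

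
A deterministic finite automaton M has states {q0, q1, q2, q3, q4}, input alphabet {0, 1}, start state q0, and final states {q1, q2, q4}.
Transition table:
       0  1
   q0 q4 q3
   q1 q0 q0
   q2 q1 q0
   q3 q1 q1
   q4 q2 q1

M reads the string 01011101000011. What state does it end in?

q3

q0 --0--> q4
q4 --1--> q1
q1 --0--> q0
q0 --1--> q3
q3 --1--> q1
q1 --1--> q0
q0 --0--> q4
q4 --1--> q1
q1 --0--> q0
q0 --0--> q4
q4 --0--> q2
q2 --0--> q1
q1 --1--> q0
q0 --1--> q3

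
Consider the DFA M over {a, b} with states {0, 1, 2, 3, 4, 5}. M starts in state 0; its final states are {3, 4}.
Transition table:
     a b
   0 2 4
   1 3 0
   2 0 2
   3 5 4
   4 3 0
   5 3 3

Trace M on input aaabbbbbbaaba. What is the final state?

0

0 --a--> 2
2 --a--> 0
0 --a--> 2
2 --b--> 2
2 --b--> 2
2 --b--> 2
2 --b--> 2
2 --b--> 2
2 --b--> 2
2 --a--> 0
0 --a--> 2
2 --b--> 2
2 --a--> 0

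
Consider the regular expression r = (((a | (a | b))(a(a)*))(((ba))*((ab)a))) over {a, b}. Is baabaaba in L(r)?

yes

Split as baa·baaba: ((a|(a|b))(a(a)*)) matches baa and (((ba))*((ab)a)) matches baaba.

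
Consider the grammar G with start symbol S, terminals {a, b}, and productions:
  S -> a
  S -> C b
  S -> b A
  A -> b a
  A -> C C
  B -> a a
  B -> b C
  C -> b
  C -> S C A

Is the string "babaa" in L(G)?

no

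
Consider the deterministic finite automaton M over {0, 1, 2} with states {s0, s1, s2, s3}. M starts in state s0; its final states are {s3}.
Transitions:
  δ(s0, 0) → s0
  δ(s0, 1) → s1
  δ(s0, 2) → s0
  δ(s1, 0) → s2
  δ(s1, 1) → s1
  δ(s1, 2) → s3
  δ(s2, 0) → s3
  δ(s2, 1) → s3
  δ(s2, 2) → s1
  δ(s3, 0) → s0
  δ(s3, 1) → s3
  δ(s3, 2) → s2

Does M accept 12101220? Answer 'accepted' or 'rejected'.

accepted

s0 --1--> s1
s1 --2--> s3
s3 --1--> s3
s3 --0--> s0
s0 --1--> s1
s1 --2--> s3
s3 --2--> s2
s2 --0--> s3
End in state s3, which is an accepting state.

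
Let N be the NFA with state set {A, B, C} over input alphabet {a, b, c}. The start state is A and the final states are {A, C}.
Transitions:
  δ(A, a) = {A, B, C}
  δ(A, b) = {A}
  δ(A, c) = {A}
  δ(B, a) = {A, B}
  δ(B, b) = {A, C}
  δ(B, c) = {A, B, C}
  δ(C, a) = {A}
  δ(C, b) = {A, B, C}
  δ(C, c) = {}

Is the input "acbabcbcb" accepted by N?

Start: {A}
read a: {A, B, C}
read c: {A, B, C}
read b: {A, B, C}
read a: {A, B, C}
read b: {A, B, C}
read c: {A, B, C}
read b: {A, B, C}
read c: {A, B, C}
read b: {A, B, C}
Reachable ∩ accepting = {A, C} — nonempty.

accepted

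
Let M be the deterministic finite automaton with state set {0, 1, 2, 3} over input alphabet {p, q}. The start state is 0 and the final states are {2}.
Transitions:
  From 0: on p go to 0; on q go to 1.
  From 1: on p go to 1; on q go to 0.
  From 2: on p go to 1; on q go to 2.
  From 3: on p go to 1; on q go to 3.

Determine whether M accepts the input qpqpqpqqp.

rejected

0 --q--> 1
1 --p--> 1
1 --q--> 0
0 --p--> 0
0 --q--> 1
1 --p--> 1
1 --q--> 0
0 --q--> 1
1 --p--> 1
End in state 1, which is not an accepting state.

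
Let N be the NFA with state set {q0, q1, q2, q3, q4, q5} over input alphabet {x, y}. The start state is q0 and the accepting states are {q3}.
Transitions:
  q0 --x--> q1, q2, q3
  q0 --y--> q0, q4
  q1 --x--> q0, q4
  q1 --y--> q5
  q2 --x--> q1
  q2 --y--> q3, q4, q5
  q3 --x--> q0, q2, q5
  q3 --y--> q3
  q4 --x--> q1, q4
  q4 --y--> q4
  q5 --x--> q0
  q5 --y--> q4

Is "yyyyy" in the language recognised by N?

Start: {q0}
read y: {q0, q4}
read y: {q0, q4}
read y: {q0, q4}
read y: {q0, q4}
read y: {q0, q4}
Reachable ∩ accepting = {} — empty.

rejected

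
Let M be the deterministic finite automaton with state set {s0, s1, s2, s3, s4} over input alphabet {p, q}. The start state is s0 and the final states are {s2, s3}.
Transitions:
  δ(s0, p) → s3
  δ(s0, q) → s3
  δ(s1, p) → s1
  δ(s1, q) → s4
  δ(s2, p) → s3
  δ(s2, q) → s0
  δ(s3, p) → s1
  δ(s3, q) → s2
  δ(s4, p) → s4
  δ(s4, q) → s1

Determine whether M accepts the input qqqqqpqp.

accepted

s0 --q--> s3
s3 --q--> s2
s2 --q--> s0
s0 --q--> s3
s3 --q--> s2
s2 --p--> s3
s3 --q--> s2
s2 --p--> s3
End in state s3, which is an accepting state.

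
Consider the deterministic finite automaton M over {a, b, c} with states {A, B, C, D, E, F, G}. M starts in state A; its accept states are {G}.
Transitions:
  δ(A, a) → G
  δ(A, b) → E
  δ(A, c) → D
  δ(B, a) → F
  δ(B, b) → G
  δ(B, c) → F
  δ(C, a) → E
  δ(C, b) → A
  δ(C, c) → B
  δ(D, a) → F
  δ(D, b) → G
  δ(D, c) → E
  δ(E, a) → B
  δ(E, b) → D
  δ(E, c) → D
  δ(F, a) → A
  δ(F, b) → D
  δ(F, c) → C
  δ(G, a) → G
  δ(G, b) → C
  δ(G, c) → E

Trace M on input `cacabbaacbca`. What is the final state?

B

A --c--> D
D --a--> F
F --c--> C
C --a--> E
E --b--> D
D --b--> G
G --a--> G
G --a--> G
G --c--> E
E --b--> D
D --c--> E
E --a--> B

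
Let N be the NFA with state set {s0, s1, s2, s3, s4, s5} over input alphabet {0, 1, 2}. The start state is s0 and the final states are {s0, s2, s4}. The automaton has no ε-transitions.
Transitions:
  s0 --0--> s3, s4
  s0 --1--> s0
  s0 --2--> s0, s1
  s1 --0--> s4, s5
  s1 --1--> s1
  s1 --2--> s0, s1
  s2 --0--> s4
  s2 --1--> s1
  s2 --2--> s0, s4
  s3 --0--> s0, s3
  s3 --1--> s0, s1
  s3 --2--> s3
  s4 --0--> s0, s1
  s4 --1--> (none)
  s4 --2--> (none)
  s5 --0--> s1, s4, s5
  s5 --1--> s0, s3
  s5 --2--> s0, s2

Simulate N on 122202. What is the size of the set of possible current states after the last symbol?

3

Start: {s0}
read 1: {s0}
read 2: {s0, s1}
read 2: {s0, s1}
read 2: {s0, s1}
read 0: {s3, s4, s5}
read 2: {s0, s2, s3}
Final reachable set {s0, s2, s3} has 3 states.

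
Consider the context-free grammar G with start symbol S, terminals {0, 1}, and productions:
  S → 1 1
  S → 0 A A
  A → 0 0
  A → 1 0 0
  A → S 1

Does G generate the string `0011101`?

no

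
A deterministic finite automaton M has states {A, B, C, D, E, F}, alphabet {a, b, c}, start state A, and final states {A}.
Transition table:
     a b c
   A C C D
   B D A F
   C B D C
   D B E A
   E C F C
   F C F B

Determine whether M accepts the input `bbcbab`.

A --b--> C
C --b--> D
D --c--> A
A --b--> C
C --a--> B
B --b--> A
End in state A, which is an accepting state.

accepted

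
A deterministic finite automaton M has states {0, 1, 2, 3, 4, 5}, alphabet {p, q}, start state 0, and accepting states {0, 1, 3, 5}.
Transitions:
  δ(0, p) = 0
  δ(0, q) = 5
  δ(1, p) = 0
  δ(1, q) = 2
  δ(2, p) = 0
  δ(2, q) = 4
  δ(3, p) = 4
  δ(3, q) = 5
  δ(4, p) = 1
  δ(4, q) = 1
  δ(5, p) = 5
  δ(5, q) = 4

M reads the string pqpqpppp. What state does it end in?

0 --p--> 0
0 --q--> 5
5 --p--> 5
5 --q--> 4
4 --p--> 1
1 --p--> 0
0 --p--> 0
0 --p--> 0

0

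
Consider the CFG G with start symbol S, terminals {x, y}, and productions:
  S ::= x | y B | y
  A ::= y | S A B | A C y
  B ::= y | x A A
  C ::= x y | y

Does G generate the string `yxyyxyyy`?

S ⇒ yB ⇒ yxAA ⇒ yxSABA ⇒ yxyABA ⇒ yxyyBA ⇒ yxyyxAAA ⇒ yxyyxyAA ⇒ yxyyxyyA ⇒ yxyyxyyy

yes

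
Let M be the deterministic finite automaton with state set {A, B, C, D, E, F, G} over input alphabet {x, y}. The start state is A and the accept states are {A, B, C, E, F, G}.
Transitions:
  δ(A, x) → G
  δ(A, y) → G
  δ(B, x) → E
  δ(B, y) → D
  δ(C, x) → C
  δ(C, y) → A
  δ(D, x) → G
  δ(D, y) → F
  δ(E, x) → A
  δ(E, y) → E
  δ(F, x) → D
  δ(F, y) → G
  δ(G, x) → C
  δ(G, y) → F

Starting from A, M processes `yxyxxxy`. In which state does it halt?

A --y--> G
G --x--> C
C --y--> A
A --x--> G
G --x--> C
C --x--> C
C --y--> A

A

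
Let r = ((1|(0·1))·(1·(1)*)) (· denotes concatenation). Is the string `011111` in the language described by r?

Split as 01·1111: (1|(0·1)) matches 01 and (1·(1)*) matches 1111.

yes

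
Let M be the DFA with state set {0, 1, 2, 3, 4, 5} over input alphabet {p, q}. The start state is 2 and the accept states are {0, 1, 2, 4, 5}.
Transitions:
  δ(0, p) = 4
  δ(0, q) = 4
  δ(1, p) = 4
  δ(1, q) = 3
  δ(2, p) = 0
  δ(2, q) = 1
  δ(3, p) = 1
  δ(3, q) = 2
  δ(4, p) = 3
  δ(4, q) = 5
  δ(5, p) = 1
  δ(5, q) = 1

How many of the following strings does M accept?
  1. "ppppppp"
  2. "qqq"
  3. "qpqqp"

"ppppppp": accepted
"qqq": accepted
"qpqqp": accepted

3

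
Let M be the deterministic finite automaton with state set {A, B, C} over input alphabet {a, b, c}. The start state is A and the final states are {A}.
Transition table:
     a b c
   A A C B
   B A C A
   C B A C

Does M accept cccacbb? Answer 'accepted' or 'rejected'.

A --c--> B
B --c--> A
A --c--> B
B --a--> A
A --c--> B
B --b--> C
C --b--> A
End in state A, which is an accepting state.

accepted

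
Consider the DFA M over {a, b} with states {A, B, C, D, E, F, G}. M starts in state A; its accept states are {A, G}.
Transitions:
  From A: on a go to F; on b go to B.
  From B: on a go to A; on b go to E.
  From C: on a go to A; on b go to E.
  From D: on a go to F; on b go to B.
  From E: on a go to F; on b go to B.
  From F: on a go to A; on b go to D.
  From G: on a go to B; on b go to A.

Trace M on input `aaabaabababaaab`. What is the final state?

A --a--> F
F --a--> A
A --a--> F
F --b--> D
D --a--> F
F --a--> A
A --b--> B
B --a--> A
A --b--> B
B --a--> A
A --b--> B
B --a--> A
A --a--> F
F --a--> A
A --b--> B

B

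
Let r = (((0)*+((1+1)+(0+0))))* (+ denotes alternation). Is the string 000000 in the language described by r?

Split into 6 pieces 0 · 0 · 0 · 0 · 0 · 0; each matches ((0)*+((1+1)+(0+0))).

yes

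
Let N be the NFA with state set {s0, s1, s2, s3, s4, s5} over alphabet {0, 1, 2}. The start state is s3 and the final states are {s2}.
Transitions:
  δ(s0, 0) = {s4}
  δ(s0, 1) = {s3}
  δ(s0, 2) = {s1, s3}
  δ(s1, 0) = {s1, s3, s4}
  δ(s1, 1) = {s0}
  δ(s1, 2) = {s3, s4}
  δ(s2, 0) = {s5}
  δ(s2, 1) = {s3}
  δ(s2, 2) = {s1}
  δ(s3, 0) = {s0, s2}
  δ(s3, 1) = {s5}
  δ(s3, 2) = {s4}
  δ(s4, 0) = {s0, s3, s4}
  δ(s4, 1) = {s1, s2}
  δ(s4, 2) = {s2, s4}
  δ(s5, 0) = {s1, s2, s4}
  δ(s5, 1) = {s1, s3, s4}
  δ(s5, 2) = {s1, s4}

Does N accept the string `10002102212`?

Start: {s3}
read 1: {s5}
read 0: {s1, s2, s4}
read 0: {s0, s1, s3, s4, s5}
read 0: {s0, s1, s2, s3, s4}
read 2: {s1, s2, s3, s4}
read 1: {s0, s1, s2, s3, s5}
read 0: {s0, s1, s2, s3, s4, s5}
read 2: {s1, s2, s3, s4}
read 2: {s1, s2, s3, s4}
read 1: {s0, s1, s2, s3, s5}
read 2: {s1, s3, s4}
Reachable ∩ accepting = {} — empty.

rejected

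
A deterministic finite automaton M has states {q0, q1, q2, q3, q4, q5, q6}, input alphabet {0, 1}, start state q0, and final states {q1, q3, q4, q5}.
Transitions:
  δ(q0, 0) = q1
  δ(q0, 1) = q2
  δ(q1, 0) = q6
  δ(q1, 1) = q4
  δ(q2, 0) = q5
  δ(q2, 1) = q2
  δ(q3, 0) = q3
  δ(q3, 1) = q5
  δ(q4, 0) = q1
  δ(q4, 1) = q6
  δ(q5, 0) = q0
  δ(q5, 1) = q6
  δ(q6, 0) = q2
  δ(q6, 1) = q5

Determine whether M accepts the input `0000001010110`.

rejected

q0 --0--> q1
q1 --0--> q6
q6 --0--> q2
q2 --0--> q5
q5 --0--> q0
q0 --0--> q1
q1 --1--> q4
q4 --0--> q1
q1 --1--> q4
q4 --0--> q1
q1 --1--> q4
q4 --1--> q6
q6 --0--> q2
End in state q2, which is not an accepting state.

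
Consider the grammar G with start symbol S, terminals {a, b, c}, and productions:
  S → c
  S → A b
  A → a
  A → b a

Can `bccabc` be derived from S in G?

no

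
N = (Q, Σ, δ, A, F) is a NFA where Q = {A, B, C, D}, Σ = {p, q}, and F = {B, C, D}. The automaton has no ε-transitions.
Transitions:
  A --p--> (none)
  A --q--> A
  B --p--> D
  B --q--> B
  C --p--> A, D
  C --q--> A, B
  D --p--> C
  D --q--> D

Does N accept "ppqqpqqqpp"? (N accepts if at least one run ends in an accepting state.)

rejected

Start: {A}
read p: {}
The reachable set is empty and stays empty for the remaining 9 symbols.
Reachable ∩ accepting = {} — empty.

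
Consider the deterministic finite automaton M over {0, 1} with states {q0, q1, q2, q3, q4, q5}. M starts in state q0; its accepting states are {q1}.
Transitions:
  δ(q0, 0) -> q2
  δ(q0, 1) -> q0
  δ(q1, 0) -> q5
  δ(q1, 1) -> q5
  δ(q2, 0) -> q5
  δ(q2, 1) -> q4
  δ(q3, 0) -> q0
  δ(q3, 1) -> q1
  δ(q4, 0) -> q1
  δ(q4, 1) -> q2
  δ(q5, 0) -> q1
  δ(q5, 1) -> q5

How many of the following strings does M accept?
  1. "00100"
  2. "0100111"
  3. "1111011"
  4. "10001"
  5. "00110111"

0

"00100": rejected
"0100111": rejected
"1111011": rejected
"10001": rejected
"00110111": rejected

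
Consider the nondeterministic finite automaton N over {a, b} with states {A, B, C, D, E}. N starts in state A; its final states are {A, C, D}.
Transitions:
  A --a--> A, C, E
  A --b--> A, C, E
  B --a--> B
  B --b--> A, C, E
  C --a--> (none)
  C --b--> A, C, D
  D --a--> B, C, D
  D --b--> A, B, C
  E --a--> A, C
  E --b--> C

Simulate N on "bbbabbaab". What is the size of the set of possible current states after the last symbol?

5

Start: {A}
read b: {A, C, E}
read b: {A, C, D, E}
read b: {A, B, C, D, E}
read a: {A, B, C, D, E}
read b: {A, B, C, D, E}
read b: {A, B, C, D, E}
read a: {A, B, C, D, E}
read a: {A, B, C, D, E}
read b: {A, B, C, D, E}
Final reachable set {A, B, C, D, E} has 5 states.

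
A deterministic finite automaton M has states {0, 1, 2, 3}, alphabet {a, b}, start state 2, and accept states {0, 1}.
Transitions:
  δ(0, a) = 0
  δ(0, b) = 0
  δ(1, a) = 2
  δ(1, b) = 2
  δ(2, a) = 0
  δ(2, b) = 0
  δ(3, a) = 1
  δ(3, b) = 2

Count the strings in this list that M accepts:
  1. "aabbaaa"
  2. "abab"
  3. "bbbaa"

"aabbaaa": accepted
"abab": accepted
"bbbaa": accepted

3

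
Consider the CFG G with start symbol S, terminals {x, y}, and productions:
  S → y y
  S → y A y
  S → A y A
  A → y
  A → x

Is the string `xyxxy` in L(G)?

no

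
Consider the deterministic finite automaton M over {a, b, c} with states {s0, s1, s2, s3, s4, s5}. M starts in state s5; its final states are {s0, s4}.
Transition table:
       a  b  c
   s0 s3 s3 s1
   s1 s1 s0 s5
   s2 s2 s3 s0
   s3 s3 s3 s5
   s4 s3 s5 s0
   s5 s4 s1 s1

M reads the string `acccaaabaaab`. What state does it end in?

s5 --a--> s4
s4 --c--> s0
s0 --c--> s1
s1 --c--> s5
s5 --a--> s4
s4 --a--> s3
s3 --a--> s3
s3 --b--> s3
s3 --a--> s3
s3 --a--> s3
s3 --a--> s3
s3 --b--> s3

s3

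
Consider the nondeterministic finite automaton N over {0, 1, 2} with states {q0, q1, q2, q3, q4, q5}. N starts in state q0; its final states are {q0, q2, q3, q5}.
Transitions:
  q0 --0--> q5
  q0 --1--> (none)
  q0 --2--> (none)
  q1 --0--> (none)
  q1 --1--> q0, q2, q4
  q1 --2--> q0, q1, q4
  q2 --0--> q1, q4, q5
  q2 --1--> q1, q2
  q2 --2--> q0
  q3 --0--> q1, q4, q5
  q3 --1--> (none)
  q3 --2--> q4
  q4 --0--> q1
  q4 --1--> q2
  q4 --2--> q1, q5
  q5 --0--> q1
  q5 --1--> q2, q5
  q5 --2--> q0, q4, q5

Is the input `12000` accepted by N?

rejected

Start: {q0}
read 1: {}
The reachable set is empty and stays empty for the remaining 4 symbols.
Reachable ∩ accepting = {} — empty.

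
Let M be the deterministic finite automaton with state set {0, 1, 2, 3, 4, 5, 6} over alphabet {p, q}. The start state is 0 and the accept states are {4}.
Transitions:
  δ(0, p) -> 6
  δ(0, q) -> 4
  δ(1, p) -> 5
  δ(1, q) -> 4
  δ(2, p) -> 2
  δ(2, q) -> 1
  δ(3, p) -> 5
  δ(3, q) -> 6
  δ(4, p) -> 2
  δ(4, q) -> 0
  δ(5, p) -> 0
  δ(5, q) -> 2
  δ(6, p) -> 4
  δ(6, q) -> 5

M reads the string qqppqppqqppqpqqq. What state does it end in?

4

0 --q--> 4
4 --q--> 0
0 --p--> 6
6 --p--> 4
4 --q--> 0
0 --p--> 6
6 --p--> 4
4 --q--> 0
0 --q--> 4
4 --p--> 2
2 --p--> 2
2 --q--> 1
1 --p--> 5
5 --q--> 2
2 --q--> 1
1 --q--> 4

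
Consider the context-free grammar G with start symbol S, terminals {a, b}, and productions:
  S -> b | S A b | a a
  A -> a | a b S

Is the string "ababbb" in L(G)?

no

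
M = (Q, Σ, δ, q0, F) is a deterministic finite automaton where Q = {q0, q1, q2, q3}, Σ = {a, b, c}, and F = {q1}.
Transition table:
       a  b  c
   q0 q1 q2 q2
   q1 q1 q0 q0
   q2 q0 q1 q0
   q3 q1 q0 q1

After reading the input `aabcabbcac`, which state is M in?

q0 --a--> q1
q1 --a--> q1
q1 --b--> q0
q0 --c--> q2
q2 --a--> q0
q0 --b--> q2
q2 --b--> q1
q1 --c--> q0
q0 --a--> q1
q1 --c--> q0

q0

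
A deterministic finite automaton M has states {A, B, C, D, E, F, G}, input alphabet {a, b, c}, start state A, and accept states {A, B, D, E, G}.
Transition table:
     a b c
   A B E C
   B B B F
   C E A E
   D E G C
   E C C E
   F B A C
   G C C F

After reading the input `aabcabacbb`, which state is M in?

A --a--> B
B --a--> B
B --b--> B
B --c--> F
F --a--> B
B --b--> B
B --a--> B
B --c--> F
F --b--> A
A --b--> E

E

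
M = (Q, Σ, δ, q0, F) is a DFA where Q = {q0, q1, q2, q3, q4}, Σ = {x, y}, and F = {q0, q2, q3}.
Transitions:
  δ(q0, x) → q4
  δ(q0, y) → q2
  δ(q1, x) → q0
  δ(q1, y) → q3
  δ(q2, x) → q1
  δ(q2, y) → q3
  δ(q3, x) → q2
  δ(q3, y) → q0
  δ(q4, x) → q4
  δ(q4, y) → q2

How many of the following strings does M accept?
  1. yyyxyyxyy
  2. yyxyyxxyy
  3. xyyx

3

yyyxyyxyy: accepted
yyxyyxxyy: accepted
xyyx: accepted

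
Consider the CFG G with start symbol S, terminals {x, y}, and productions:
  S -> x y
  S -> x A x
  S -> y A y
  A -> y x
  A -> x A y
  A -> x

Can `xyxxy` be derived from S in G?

no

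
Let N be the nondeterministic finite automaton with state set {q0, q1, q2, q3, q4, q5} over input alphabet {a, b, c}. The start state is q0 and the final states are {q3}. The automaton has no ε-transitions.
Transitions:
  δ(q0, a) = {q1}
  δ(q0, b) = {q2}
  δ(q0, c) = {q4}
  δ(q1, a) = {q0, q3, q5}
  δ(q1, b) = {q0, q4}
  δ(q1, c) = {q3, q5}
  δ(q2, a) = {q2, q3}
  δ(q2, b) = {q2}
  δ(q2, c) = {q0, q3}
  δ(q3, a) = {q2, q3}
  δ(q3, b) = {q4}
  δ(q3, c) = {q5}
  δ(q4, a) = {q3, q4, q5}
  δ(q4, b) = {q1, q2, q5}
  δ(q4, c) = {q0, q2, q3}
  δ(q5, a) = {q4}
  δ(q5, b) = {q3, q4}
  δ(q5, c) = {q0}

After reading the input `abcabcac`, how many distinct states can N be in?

4

Start: {q0}
read a: {q1}
read b: {q0, q4}
read c: {q0, q2, q3, q4}
read a: {q1, q2, q3, q4, q5}
read b: {q0, q1, q2, q3, q4, q5}
read c: {q0, q2, q3, q4, q5}
read a: {q1, q2, q3, q4, q5}
read c: {q0, q2, q3, q5}
Final reachable set {q0, q2, q3, q5} has 4 states.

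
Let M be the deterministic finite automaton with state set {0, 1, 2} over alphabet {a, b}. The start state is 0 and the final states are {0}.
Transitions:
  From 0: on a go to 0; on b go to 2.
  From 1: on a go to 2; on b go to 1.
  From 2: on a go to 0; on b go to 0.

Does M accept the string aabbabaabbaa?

0 --a--> 0
0 --a--> 0
0 --b--> 2
2 --b--> 0
0 --a--> 0
0 --b--> 2
2 --a--> 0
0 --a--> 0
0 --b--> 2
2 --b--> 0
0 --a--> 0
0 --a--> 0
End in state 0, which is an accepting state.

accepted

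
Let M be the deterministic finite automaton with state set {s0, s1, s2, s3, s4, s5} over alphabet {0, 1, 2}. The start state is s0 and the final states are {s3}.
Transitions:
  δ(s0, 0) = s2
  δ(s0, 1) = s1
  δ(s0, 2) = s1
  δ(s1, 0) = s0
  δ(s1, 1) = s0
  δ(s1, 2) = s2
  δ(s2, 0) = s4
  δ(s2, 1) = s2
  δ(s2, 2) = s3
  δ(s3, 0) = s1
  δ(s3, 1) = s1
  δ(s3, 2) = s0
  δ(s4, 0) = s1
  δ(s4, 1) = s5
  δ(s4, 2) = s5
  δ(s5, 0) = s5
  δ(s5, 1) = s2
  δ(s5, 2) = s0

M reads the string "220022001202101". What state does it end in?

s0 --2--> s1
s1 --2--> s2
s2 --0--> s4
s4 --0--> s1
s1 --2--> s2
s2 --2--> s3
s3 --0--> s1
s1 --0--> s0
s0 --1--> s1
s1 --2--> s2
s2 --0--> s4
s4 --2--> s5
s5 --1--> s2
s2 --0--> s4
s4 --1--> s5

s5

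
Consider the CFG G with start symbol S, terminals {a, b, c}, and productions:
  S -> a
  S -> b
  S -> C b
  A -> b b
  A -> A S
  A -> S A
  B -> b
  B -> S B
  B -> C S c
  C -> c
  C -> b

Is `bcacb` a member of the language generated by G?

no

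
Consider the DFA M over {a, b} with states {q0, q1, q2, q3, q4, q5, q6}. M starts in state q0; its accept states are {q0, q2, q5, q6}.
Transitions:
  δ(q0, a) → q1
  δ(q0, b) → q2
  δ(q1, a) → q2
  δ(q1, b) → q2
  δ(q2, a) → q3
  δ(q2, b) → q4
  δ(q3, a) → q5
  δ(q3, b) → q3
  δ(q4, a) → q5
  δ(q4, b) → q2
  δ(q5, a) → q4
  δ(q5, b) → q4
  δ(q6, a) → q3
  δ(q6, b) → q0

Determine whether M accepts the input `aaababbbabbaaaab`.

q0 --a--> q1
q1 --a--> q2
q2 --a--> q3
q3 --b--> q3
q3 --a--> q5
q5 --b--> q4
q4 --b--> q2
q2 --b--> q4
q4 --a--> q5
q5 --b--> q4
q4 --b--> q2
q2 --a--> q3
q3 --a--> q5
q5 --a--> q4
q4 --a--> q5
q5 --b--> q4
End in state q4, which is not an accepting state.

rejected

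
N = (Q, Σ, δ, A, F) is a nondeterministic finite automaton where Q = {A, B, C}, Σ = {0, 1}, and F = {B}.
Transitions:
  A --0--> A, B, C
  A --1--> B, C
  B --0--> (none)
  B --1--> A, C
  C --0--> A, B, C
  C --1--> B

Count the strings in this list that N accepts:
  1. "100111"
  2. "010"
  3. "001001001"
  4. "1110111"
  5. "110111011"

"100111": accepted
"010": accepted
"001001001": accepted
"1110111": accepted
"110111011": accepted

5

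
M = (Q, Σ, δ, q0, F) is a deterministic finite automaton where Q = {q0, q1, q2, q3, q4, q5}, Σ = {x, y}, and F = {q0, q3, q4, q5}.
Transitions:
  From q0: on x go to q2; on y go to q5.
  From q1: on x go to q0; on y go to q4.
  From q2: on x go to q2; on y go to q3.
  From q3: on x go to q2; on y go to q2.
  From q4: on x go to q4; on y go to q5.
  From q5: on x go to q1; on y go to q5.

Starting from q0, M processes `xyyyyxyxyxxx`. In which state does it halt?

q0 --x--> q2
q2 --y--> q3
q3 --y--> q2
q2 --y--> q3
q3 --y--> q2
q2 --x--> q2
q2 --y--> q3
q3 --x--> q2
q2 --y--> q3
q3 --x--> q2
q2 --x--> q2
q2 --x--> q2

q2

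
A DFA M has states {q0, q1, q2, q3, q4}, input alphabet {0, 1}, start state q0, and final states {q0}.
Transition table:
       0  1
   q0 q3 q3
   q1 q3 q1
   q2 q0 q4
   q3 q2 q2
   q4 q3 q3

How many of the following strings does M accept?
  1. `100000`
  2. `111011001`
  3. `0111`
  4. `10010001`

`100000`: accepted
`111011001`: rejected
`0111`: rejected
`10010001`: rejected

1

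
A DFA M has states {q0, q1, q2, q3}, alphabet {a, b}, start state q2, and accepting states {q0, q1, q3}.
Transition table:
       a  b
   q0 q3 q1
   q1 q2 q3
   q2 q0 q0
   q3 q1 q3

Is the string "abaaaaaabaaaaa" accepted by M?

q2 --a--> q0
q0 --b--> q1
q1 --a--> q2
q2 --a--> q0
q0 --a--> q3
q3 --a--> q1
q1 --a--> q2
q2 --a--> q0
q0 --b--> q1
q1 --a--> q2
q2 --a--> q0
q0 --a--> q3
q3 --a--> q1
q1 --a--> q2
End in state q2, which is not an accepting state.

rejected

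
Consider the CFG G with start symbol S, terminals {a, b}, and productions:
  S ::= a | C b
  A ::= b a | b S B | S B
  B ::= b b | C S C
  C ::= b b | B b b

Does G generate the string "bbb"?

S ⇒ Cb ⇒ bbb

yes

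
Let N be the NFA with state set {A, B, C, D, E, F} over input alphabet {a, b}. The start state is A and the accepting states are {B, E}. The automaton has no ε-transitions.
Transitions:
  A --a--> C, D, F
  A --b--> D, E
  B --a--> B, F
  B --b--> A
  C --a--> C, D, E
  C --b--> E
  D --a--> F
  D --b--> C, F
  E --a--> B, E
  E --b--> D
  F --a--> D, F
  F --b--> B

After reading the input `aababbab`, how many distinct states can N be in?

Start: {A}
read a: {C, D, F}
read a: {C, D, E, F}
read b: {B, C, D, E, F}
read a: {B, C, D, E, F}
read b: {A, B, C, D, E, F}
read b: {A, B, C, D, E, F}
read a: {B, C, D, E, F}
read b: {A, B, C, D, E, F}
Final reachable set {A, B, C, D, E, F} has 6 states.

6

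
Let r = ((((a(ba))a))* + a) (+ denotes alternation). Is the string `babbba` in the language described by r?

Neither (((a(ba))a))* nor a matches babbba.

no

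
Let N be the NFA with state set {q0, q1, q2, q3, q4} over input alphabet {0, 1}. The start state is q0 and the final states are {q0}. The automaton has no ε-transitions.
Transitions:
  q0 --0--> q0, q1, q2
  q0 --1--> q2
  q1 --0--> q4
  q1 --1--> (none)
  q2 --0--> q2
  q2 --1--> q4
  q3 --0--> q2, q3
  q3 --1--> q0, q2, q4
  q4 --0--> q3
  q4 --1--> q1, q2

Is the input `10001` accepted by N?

rejected

Start: {q0}
read 1: {q2}
read 0: {q2}
read 0: {q2}
read 0: {q2}
read 1: {q4}
Reachable ∩ accepting = {} — empty.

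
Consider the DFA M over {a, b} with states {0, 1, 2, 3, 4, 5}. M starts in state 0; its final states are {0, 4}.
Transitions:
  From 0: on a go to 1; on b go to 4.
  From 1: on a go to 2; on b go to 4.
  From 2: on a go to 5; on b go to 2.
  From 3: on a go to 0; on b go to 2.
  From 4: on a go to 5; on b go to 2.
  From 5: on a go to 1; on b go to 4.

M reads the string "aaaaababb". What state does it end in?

2

0 --a--> 1
1 --a--> 2
2 --a--> 5
5 --a--> 1
1 --a--> 2
2 --b--> 2
2 --a--> 5
5 --b--> 4
4 --b--> 2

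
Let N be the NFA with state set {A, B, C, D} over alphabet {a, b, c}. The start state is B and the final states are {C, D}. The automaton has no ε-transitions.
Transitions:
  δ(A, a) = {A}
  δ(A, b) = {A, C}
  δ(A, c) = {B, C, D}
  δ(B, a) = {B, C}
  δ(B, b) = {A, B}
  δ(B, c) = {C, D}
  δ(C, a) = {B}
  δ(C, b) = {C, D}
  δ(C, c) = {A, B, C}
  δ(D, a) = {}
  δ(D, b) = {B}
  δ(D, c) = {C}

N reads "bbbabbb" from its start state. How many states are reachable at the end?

4

Start: {B}
read b: {A, B}
read b: {A, B, C}
read b: {A, B, C, D}
read a: {A, B, C}
read b: {A, B, C, D}
read b: {A, B, C, D}
read b: {A, B, C, D}
Final reachable set {A, B, C, D} has 4 states.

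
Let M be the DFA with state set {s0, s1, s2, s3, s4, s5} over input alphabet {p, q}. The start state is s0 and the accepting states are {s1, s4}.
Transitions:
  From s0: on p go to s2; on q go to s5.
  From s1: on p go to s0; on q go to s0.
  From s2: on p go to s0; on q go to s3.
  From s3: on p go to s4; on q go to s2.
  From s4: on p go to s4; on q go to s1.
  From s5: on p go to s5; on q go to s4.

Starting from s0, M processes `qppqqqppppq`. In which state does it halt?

s5

s0 --q--> s5
s5 --p--> s5
s5 --p--> s5
s5 --q--> s4
s4 --q--> s1
s1 --q--> s0
s0 --p--> s2
s2 --p--> s0
s0 --p--> s2
s2 --p--> s0
s0 --q--> s5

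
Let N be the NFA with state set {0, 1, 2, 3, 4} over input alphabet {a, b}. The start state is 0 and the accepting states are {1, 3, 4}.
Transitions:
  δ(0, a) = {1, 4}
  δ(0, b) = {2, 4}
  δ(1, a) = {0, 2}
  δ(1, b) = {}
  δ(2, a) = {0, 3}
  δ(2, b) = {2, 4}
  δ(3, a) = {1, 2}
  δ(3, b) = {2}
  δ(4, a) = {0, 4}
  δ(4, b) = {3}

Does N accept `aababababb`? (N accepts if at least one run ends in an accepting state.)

Start: {0}
read a: {1, 4}
read a: {0, 2, 4}
read b: {2, 3, 4}
read a: {0, 1, 2, 3, 4}
read b: {2, 3, 4}
read a: {0, 1, 2, 3, 4}
read b: {2, 3, 4}
read a: {0, 1, 2, 3, 4}
read b: {2, 3, 4}
read b: {2, 3, 4}
Reachable ∩ accepting = {3, 4} — nonempty.

accepted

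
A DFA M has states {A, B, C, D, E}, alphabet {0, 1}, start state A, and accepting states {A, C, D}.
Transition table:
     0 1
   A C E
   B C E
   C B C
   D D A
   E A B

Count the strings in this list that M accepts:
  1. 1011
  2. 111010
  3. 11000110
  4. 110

2

1011: rejected
111010: accepted
11000110: rejected
110: accepted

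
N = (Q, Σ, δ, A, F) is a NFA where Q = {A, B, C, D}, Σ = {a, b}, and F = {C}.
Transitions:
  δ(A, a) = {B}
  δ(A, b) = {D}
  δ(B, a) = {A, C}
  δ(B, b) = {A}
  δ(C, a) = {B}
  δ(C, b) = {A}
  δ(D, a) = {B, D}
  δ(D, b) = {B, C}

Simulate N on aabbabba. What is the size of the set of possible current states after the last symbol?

Start: {A}
read a: {B}
read a: {A, C}
read b: {A, D}
read b: {B, C, D}
read a: {A, B, C, D}
read b: {A, B, C, D}
read b: {A, B, C, D}
read a: {A, B, C, D}
Final reachable set {A, B, C, D} has 4 states.

4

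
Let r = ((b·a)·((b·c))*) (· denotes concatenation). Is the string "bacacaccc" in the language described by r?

no

No split of bacacaccc into u·v has (b·a) matching u and ((b·c))* matching v.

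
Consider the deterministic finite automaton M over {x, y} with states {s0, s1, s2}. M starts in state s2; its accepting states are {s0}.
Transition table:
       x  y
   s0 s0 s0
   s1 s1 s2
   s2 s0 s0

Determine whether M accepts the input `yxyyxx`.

s2 --y--> s0
s0 --x--> s0
s0 --y--> s0
s0 --y--> s0
s0 --x--> s0
s0 --x--> s0
End in state s0, which is an accepting state.

accepted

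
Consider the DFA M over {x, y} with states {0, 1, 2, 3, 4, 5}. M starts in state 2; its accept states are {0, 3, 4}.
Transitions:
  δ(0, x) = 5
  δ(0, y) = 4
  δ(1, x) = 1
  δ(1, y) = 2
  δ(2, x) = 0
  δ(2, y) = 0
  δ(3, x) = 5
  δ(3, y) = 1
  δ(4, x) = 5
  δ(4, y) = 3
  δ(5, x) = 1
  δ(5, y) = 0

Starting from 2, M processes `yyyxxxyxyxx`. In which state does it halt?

2 --y--> 0
0 --y--> 4
4 --y--> 3
3 --x--> 5
5 --x--> 1
1 --x--> 1
1 --y--> 2
2 --x--> 0
0 --y--> 4
4 --x--> 5
5 --x--> 1

1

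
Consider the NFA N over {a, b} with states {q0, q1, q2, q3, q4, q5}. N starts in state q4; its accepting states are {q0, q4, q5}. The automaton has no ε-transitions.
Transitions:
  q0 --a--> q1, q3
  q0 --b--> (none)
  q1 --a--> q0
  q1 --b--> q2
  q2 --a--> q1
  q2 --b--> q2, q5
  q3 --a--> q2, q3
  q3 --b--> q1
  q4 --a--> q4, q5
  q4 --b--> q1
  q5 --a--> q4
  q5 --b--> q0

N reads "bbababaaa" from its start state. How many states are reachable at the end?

Start: {q4}
read b: {q1}
read b: {q2}
read a: {q1}
read b: {q2}
read a: {q1}
read b: {q2}
read a: {q1}
read a: {q0}
read a: {q1, q3}
Final reachable set {q1, q3} has 2 states.

2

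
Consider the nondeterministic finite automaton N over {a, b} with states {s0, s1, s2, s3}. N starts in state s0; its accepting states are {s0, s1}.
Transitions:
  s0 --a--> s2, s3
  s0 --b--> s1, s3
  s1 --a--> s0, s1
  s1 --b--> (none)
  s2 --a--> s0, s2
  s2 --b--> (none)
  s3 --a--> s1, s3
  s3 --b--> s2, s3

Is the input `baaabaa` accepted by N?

accepted

Start: {s0}
read b: {s1, s3}
read a: {s0, s1, s3}
read a: {s0, s1, s2, s3}
read a: {s0, s1, s2, s3}
read b: {s1, s2, s3}
read a: {s0, s1, s2, s3}
read a: {s0, s1, s2, s3}
Reachable ∩ accepting = {s0, s1} — nonempty.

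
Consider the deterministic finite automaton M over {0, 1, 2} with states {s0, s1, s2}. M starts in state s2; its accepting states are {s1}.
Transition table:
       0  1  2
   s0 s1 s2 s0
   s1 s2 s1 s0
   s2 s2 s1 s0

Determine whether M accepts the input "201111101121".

rejected

s2 --2--> s0
s0 --0--> s1
s1 --1--> s1
s1 --1--> s1
s1 --1--> s1
s1 --1--> s1
s1 --1--> s1
s1 --0--> s2
s2 --1--> s1
s1 --1--> s1
s1 --2--> s0
s0 --1--> s2
End in state s2, which is not an accepting state.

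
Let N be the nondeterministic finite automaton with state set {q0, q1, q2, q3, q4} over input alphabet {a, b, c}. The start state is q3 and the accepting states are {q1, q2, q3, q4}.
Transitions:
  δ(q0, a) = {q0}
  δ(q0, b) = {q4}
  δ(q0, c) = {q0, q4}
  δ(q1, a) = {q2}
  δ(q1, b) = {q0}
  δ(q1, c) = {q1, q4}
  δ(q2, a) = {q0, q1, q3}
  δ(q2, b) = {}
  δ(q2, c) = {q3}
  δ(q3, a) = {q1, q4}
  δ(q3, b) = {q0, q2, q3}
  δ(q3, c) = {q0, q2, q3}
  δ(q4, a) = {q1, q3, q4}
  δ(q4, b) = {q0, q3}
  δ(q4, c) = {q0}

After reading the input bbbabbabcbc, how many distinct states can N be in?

4

Start: {q3}
read b: {q0, q2, q3}
read b: {q0, q2, q3, q4}
read b: {q0, q2, q3, q4}
read a: {q0, q1, q3, q4}
read b: {q0, q2, q3, q4}
read b: {q0, q2, q3, q4}
read a: {q0, q1, q3, q4}
read b: {q0, q2, q3, q4}
read c: {q0, q2, q3, q4}
read b: {q0, q2, q3, q4}
read c: {q0, q2, q3, q4}
Final reachable set {q0, q2, q3, q4} has 4 states.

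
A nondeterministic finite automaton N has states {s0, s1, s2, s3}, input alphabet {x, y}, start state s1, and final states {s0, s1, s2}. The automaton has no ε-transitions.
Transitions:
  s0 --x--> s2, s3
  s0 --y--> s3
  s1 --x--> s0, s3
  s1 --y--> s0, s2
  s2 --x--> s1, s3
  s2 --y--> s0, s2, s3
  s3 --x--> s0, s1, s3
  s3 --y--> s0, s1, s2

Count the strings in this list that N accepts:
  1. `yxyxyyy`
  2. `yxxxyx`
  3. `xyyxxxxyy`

`yxyxyyy`: accepted
`yxxxyx`: accepted
`xyyxxxxyy`: accepted

3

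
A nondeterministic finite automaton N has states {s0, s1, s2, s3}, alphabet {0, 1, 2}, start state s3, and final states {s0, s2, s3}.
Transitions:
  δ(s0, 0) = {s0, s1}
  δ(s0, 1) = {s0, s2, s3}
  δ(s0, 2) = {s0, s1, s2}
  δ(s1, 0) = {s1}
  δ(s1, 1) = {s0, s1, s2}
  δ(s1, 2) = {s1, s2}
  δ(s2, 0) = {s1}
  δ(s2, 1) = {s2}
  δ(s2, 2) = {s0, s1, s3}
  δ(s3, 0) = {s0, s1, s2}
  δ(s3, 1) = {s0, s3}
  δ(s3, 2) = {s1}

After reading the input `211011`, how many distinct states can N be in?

4

Start: {s3}
read 2: {s1}
read 1: {s0, s1, s2}
read 1: {s0, s1, s2, s3}
read 0: {s0, s1, s2}
read 1: {s0, s1, s2, s3}
read 1: {s0, s1, s2, s3}
Final reachable set {s0, s1, s2, s3} has 4 states.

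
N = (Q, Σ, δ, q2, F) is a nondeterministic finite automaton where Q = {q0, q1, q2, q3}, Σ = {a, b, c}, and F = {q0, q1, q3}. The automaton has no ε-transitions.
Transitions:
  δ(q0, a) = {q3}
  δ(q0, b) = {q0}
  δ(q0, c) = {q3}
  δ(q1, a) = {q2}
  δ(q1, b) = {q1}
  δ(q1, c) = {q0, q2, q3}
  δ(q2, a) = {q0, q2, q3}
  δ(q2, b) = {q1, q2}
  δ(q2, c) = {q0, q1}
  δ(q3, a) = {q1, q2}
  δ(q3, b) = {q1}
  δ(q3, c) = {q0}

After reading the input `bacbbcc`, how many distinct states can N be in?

3

Start: {q2}
read b: {q1, q2}
read a: {q0, q2, q3}
read c: {q0, q1, q3}
read b: {q0, q1}
read b: {q0, q1}
read c: {q0, q2, q3}
read c: {q0, q1, q3}
Final reachable set {q0, q1, q3} has 3 states.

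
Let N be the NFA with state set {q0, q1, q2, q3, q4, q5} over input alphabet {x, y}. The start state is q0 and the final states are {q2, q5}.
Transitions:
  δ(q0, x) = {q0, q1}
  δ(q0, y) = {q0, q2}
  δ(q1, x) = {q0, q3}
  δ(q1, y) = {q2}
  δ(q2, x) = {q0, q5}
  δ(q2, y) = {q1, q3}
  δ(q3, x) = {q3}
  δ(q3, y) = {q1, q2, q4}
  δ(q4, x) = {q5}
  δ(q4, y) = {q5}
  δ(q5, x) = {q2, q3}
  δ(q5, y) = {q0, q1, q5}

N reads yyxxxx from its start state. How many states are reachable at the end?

Start: {q0}
read y: {q0, q2}
read y: {q0, q1, q2, q3}
read x: {q0, q1, q3, q5}
read x: {q0, q1, q2, q3}
read x: {q0, q1, q3, q5}
read x: {q0, q1, q2, q3}
Final reachable set {q0, q1, q2, q3} has 4 states.

4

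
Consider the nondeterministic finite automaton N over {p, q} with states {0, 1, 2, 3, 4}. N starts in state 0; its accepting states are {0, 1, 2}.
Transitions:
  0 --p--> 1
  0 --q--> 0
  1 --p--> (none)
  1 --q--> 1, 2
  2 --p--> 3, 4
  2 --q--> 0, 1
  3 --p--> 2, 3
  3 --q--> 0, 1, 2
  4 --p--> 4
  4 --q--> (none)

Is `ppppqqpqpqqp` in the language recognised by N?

Start: {0}
read p: {1}
read p: {}
The reachable set is empty and stays empty for the remaining 10 symbols.
Reachable ∩ accepting = {} — empty.

rejected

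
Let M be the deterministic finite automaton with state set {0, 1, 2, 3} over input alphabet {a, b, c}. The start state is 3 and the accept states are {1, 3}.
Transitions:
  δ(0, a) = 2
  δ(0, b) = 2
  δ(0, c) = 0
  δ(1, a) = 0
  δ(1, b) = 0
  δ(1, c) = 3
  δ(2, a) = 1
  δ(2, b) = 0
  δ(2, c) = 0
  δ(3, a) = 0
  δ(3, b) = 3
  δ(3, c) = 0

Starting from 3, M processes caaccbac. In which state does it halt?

3 --c--> 0
0 --a--> 2
2 --a--> 1
1 --c--> 3
3 --c--> 0
0 --b--> 2
2 --a--> 1
1 --c--> 3

3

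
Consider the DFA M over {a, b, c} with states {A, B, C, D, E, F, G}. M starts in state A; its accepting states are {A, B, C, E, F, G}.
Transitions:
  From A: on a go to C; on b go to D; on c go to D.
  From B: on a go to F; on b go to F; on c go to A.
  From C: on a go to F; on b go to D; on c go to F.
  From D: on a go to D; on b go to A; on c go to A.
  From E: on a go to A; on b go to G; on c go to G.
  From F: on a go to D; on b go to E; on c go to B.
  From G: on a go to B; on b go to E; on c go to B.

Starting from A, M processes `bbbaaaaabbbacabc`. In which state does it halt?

A --b--> D
D --b--> A
A --b--> D
D --a--> D
D --a--> D
D --a--> D
D --a--> D
D --a--> D
D --b--> A
A --b--> D
D --b--> A
A --a--> C
C --c--> F
F --a--> D
D --b--> A
A --c--> D

D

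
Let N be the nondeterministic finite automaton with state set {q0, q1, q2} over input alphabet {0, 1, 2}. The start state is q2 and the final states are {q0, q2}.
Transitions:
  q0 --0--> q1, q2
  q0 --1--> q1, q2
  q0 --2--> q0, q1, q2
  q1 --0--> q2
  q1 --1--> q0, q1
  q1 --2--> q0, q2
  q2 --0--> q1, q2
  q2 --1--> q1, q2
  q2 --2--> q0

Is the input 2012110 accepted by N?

accepted

Start: {q2}
read 2: {q0}
read 0: {q1, q2}
read 1: {q0, q1, q2}
read 2: {q0, q1, q2}
read 1: {q0, q1, q2}
read 1: {q0, q1, q2}
read 0: {q1, q2}
Reachable ∩ accepting = {q2} — nonempty.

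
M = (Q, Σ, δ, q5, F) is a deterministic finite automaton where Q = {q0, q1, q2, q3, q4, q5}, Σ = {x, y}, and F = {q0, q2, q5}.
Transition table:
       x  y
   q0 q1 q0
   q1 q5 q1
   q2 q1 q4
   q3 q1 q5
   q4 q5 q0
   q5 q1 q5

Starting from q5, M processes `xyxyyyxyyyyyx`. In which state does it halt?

q5

q5 --x--> q1
q1 --y--> q1
q1 --x--> q5
q5 --y--> q5
q5 --y--> q5
q5 --y--> q5
q5 --x--> q1
q1 --y--> q1
q1 --y--> q1
q1 --y--> q1
q1 --y--> q1
q1 --y--> q1
q1 --x--> q5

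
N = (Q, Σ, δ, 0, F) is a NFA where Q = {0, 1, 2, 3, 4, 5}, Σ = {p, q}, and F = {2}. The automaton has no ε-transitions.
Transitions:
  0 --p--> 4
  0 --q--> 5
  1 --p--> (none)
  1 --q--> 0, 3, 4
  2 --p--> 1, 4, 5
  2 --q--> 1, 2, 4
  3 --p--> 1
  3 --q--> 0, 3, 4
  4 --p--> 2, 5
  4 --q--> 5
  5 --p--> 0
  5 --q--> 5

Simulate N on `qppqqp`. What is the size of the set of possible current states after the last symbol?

1

Start: {0}
read q: {5}
read p: {0}
read p: {4}
read q: {5}
read q: {5}
read p: {0}
Final reachable set {0} has 1 state.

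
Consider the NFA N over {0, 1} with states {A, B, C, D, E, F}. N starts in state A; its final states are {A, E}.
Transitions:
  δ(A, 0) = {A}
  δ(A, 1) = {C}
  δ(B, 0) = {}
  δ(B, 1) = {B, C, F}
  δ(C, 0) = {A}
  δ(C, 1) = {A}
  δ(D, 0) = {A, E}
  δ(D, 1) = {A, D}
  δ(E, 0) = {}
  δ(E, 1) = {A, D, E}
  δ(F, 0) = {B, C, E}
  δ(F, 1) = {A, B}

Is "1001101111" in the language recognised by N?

accepted

Start: {A}
read 1: {C}
read 0: {A}
read 0: {A}
read 1: {C}
read 1: {A}
read 0: {A}
read 1: {C}
read 1: {A}
read 1: {C}
read 1: {A}
Reachable ∩ accepting = {A} — nonempty.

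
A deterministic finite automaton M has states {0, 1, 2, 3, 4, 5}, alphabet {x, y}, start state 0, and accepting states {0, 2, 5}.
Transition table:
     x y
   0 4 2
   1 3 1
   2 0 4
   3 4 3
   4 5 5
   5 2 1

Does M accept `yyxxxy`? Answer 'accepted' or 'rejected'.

accepted

0 --y--> 2
2 --y--> 4
4 --x--> 5
5 --x--> 2
2 --x--> 0
0 --y--> 2
End in state 2, which is an accepting state.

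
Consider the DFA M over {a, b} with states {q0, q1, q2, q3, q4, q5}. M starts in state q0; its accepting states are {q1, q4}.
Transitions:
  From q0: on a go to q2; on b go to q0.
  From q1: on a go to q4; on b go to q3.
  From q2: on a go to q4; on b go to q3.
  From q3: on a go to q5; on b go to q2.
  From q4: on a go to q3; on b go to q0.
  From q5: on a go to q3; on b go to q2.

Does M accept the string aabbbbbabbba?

q0 --a--> q2
q2 --a--> q4
q4 --b--> q0
q0 --b--> q0
q0 --b--> q0
q0 --b--> q0
q0 --b--> q0
q0 --a--> q2
q2 --b--> q3
q3 --b--> q2
q2 --b--> q3
q3 --a--> q5
End in state q5, which is not an accepting state.

rejected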